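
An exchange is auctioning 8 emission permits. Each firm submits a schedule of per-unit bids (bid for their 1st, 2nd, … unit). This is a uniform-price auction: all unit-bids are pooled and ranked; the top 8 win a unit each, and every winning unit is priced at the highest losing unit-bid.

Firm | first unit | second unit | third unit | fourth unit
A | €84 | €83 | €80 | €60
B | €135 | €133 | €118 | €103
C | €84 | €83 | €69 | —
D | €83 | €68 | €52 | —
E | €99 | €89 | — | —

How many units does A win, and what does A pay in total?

A: 1 unit, pays €83

Merging the schedules and taking the best 8: 135 (B-1), 133 (B-2), 118 (B-3), 103 (B-4), 99 (E-1), 89 (E-2), 84 (A-1), 84 (C-1)
First bid not allocated: €83.
A wins 1 unit(s) at €83 each.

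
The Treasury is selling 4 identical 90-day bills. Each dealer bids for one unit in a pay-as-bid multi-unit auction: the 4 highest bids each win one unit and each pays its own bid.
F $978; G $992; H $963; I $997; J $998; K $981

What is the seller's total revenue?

Bids ranked high→low: 998 (J), 997 (I), 992 (G), 981 (K), 978 (F), 963 (H)
Top 4: J, I, G, K.
Total revenue = 998 + 997 + 992 + 981 = $3,968.

Total revenue: $3,968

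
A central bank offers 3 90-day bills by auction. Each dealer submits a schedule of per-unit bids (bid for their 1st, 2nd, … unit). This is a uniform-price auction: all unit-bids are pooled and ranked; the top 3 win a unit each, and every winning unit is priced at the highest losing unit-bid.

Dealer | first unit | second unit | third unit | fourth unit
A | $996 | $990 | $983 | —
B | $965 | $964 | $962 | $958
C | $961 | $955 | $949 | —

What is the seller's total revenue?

Pooled unit-bids ranked (top 3): 996 (A-1), 990 (A-2), 983 (A-3)
First bid not allocated: $965.
Allocation: A 3. Every unit priced at $965.
Revenue = 3 × 965 = $2,895.

Total revenue: $2,895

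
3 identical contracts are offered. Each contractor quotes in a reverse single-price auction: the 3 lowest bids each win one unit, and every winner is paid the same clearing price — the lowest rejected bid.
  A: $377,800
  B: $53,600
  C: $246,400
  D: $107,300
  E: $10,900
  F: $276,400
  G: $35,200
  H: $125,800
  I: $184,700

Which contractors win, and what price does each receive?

Bids ranked low→high: 10,900 (E), 35,200 (G), 53,600 (B), 107,300 (D), 125,800 (H), …
The 3 lowest are E, G, B.
First losing bid is D's $107,300, which sets the uniform price.

E, G, B; each is paid $107,300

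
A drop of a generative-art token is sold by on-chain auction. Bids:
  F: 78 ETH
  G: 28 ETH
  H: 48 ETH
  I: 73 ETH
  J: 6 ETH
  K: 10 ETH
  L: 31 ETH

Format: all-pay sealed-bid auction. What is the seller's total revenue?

Total revenue: 274 ETH

Sorting bids: 78 (F) > 73 (I) > 48 (H) > 31 (L) > 28 (G) > 10 (K) > …
Every bidder forfeits their bid regardless of winning.
Revenue = 78 + 28 + 48 + 73 + 6 + 10 + 31 = 274 ETH.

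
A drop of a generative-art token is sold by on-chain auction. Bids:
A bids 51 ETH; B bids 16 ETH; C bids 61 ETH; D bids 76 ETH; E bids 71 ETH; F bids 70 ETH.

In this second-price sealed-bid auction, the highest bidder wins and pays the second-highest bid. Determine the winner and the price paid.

D pays 71 ETH

Sorting bids: 76 (D) > 71 (E) > 70 (F) > 61 (C) > 51 (A) > 16 (B)
Second-price: D pays E's bid of 71 ETH.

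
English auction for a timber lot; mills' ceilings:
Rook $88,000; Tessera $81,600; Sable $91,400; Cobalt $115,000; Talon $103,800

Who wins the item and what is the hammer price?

Open ascending-bid auction: the price rises until one bidder remains; the winner pays the price at which the last rival dropped out.
Limits ranked: 115,000 (Cobalt) > 103,800 (Talon) > 91,400 (Sable) > 88,000 (Rook) > 81,600 (Tessera)
Talon is the last rival to drop out, at $103,800; Cobalt remains and wins at that price.

Cobalt wins at $103,800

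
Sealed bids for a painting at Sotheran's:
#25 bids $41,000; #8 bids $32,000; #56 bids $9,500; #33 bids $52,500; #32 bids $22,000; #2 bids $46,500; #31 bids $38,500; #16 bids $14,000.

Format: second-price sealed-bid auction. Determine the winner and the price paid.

#33 pays $46,500

Bids ranked: 52,500 (#33) > 46,500 (#2) > 41,000 (#25) > 38,500 (#31) > 32,000 (#8) > 22,000 (#32) > …
#33 is highest; pays the second-highest bid, $46,500.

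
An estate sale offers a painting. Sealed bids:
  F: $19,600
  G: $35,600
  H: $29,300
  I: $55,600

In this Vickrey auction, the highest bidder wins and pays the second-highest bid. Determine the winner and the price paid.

I pays $35,600

Vickrey auction: the highest bidder wins and pays the second-highest bid.
Bids in order: 55,600 (I) > 35,600 (G) > 29,300 (H) > 19,600 (F)
I is highest; pays the second-highest bid, $35,600.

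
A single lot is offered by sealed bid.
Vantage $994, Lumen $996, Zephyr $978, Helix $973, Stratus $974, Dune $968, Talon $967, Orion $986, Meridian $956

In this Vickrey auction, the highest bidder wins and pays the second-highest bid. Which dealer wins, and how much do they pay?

Bids in order: 996 (Lumen) > 994 (Vantage) > 986 (Orion) > 978 (Zephyr) > 974 (Stratus) > 973 (Helix) > …
Lumen is highest; pays the second-highest bid, $994.

Lumen pays $994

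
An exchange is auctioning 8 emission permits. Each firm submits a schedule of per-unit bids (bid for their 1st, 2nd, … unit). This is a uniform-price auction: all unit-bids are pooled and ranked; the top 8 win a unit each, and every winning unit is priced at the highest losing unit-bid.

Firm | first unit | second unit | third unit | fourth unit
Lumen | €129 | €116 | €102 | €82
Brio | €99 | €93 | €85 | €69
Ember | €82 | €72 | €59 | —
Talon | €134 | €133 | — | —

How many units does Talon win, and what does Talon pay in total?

Talon: 2 units, pays €164

All unit-bids, highest first — top 8: 134 (Talon-1), 133 (Talon-2), 129 (Lumen-1), 116 (Lumen-2), 102 (Lumen-3), 99 (Brio-1), 93 (Brio-2), 85 (Brio-3)
The (k+1)-th unit-bid is €82.
Talon wins 2 unit(s) at €82 each.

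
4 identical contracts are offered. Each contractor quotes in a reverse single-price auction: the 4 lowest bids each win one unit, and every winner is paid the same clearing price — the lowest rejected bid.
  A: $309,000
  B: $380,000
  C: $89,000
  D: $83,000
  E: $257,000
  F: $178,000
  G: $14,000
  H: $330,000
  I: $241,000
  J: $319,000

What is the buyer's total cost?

Sorting: 14,000 (G), 83,000 (D), 89,000 (C), 178,000 (F), 241,000 (I), 257,000 (E), …
Winners (4 units): G, D, C, F.
Clearing price = lowest rejected bid = $241,000.
Total cost = 4 × $241,000 = $964,000.

Total cost: $964,000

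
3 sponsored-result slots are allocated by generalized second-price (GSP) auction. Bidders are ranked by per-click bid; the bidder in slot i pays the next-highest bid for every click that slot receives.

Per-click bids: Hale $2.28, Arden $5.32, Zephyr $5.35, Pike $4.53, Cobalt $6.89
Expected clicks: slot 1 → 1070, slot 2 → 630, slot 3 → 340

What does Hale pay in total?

Sorting advertisers: $6.89 (Cobalt) > $5.35 (Zephyr) > $5.32 (Arden) > $4.53 (Pike) > …
Hale ranks below slot 3 → no slot, pays nothing.

Hale pays $0.00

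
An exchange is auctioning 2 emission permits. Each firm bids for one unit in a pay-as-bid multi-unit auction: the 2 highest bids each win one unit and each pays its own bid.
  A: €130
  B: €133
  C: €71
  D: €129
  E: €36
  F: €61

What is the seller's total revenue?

Total revenue: €263

Sorting: 133 (B), 130 (A), 129 (D), 71 (C), …
Top 2: B, A.
Total revenue = 133 + 130 = €263.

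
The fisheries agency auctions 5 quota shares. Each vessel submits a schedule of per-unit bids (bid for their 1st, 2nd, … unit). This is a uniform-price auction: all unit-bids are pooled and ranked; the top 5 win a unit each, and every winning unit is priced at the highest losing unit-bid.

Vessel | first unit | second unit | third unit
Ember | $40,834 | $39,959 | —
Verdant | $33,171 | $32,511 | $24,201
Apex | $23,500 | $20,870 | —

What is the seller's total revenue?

Pooled unit-bids ranked (top 5): 40,834 (Ember-1), 39,959 (Ember-2), 33,171 (Verdant-1), 32,511 (Verdant-2), 24,201 (Verdant-3)
First bid not allocated: $23,500.
Allocation: Ember 2, Verdant 3. Every unit priced at $23,500.
Revenue = 5 × 23,500 = $117,500.

Total revenue: $117,500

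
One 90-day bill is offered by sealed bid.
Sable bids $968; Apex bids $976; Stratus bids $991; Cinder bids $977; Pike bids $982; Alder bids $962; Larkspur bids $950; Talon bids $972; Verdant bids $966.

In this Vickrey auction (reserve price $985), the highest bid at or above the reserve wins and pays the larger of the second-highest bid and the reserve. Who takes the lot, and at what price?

Stratus pays $985

Rule: the highest bid at or above the reserve wins and pays the larger of the second-highest bid and the reserve.
Sorting bids: 991 (Stratus) > 982 (Pike) > 977 (Cinder) > 976 (Apex) > 972 (Talon) > 968 (Sable) > …
Stratus has the top bid at or above the reserve ($991).
max(second-highest $982, reserve $985) = $985.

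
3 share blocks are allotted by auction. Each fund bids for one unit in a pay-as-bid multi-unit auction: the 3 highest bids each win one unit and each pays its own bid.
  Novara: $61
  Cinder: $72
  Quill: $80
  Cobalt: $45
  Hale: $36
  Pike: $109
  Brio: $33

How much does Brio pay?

Bids ranked high→low: 109 (Pike), 80 (Quill), 72 (Cinder), 61 (Novara), 45 (Cobalt), …
Winners (3 units): Pike, Quill, Cinder.
Brio does not win → $0.

Brio pays $0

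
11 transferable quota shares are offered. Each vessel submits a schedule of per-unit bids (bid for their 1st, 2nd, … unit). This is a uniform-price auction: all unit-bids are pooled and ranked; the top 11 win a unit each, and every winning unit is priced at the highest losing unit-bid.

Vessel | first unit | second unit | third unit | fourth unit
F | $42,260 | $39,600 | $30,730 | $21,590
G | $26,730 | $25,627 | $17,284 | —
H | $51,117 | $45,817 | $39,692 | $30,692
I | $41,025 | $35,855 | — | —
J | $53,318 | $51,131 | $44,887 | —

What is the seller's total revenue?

Total revenue: $337,612

Pooled unit-bids ranked (top 11): 53,318 (J-1), 51,131 (J-2), 51,117 (H-1), 45,817 (H-2), 44,887 (J-3), 42,260 (F-1), 41,025 (I-1), 39,692 (H-3), 39,600 (F-2), 35,855 (I-2), 30,730 (F-3)
Highest rejected unit-bid = $30,692.
Allocation: F 3, H 3, I 2, J 3. Every unit priced at $30,692.
Revenue = 11 × 30,692 = $337,612.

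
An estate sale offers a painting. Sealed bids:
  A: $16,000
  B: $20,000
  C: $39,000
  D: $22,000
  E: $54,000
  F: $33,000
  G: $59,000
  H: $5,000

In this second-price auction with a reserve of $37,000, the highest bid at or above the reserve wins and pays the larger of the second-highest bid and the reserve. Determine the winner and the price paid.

G pays $54,000

Second-price auction with a reserve of $37,000: the highest bid at or above the reserve wins and pays the larger of the second-highest bid and the reserve.
Bids in order: 59,000 (G) > 54,000 (E) > 39,000 (C) > 33,000 (F) > 22,000 (D) > 20,000 (B) > …
Highest eligible bid: G at $59,000.
Second-highest bid $54,000 exceeds the reserve $37,000 → payment $54,000.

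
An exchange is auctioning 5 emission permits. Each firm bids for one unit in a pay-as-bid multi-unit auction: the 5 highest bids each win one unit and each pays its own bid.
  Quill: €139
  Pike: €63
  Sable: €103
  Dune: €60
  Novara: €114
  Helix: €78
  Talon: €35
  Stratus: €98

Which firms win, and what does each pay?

Sorting: 139 (Quill), 114 (Novara), 103 (Sable), 98 (Stratus), 78 (Helix), 63 (Pike), 60 (Dune), …
The 5 highest are Quill, Novara, Sable, Stratus, Helix.
Each winner pays its own bid: Quill €139, Novara €114, Sable €103, Stratus €98, Helix €78.

Quill €139, Novara €114, Sable €103, Stratus €98, Helix €78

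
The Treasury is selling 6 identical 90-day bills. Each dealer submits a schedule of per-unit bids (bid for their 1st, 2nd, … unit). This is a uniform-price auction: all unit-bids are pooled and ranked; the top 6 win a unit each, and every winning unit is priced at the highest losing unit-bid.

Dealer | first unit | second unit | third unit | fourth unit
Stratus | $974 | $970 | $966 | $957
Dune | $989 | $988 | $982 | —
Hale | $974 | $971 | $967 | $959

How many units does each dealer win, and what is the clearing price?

Dune 3, Hale 2, Stratus 1; clearing price $970

Merging the schedules and taking the best 6: 989 (Dune-1), 988 (Dune-2), 982 (Dune-3), 974 (Stratus-1), 974 (Hale-1), 971 (Hale-2)
The (k+1)-th unit-bid is $970.
Allocation: Dune 3, Hale 2, Stratus 1.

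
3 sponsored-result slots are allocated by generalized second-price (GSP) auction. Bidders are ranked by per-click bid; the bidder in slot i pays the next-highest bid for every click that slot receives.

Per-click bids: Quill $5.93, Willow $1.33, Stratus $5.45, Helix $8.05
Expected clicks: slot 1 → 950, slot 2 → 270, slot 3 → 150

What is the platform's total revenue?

Total revenue: $7304.50

Sorting advertisers: $8.05 (Helix) > $5.93 (Quill) > $5.45 (Stratus) > $1.33 (Willow)
Slot 1: Helix pays $5.93 × 950 = $5633.50
Slot 2: Quill pays $5.45 × 270 = $1471.50
Slot 3: Stratus pays $1.33 × 150 = $199.50
Total = $7304.50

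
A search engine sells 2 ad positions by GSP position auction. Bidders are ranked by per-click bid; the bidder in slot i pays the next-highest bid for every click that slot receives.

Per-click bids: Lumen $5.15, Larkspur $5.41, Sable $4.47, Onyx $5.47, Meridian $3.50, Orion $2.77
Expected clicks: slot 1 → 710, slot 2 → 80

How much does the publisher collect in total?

Total revenue: $4253.10

Ranked by bid: $5.47 (Onyx) > $5.41 (Larkspur) > $5.15 (Lumen) > …
Slot 1: Onyx pays $5.41 × 710 = $3841.10
Slot 2: Larkspur pays $5.15 × 80 = $412.00
Total = $4253.10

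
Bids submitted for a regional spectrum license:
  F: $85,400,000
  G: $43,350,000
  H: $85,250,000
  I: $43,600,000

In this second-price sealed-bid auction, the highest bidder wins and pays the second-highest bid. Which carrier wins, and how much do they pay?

Bids in order: 85,400,000 (F) > 85,250,000 (H) > 43,600,000 (I) > 43,350,000 (G)
Second-price: F pays H's bid of $85,250,000.

F pays $85,250,000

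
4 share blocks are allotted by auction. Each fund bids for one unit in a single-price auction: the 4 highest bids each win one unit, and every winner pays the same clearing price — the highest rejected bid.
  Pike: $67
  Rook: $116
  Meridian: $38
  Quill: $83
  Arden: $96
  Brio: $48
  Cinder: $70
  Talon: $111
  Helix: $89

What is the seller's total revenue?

Total revenue: $332

Ordering the bids: 116 (Rook), 111 (Talon), 96 (Arden), 89 (Helix), 83 (Quill), 70 (Cinder), …
Winners (4 units): Rook, Talon, Arden, Helix.
Highest unsuccessful bid: $83 → clearing price.
Total revenue = 4 × $83 = $332.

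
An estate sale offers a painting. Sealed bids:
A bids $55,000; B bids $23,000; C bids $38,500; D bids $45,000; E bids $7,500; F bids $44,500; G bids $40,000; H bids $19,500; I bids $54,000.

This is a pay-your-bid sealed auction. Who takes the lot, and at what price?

A pays $55,000

Bids in order: 55,000 (A) > 54,000 (I) > 45,000 (D) > 44,500 (F) > 40,000 (G) > 38,500 (C) > …
First-price: A pays what they bid, $55,000.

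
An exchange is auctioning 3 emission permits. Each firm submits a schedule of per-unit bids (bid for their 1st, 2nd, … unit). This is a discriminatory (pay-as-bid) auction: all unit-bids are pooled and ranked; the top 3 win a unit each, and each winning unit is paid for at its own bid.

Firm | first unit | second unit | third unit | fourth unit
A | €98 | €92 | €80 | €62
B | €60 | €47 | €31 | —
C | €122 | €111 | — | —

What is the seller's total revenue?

Pooled unit-bids ranked (top 3): 122 (C-1), 111 (C-2), 98 (A-1)
Next rejected bid: €92 (not a price — pay-as-bid).
Each winning unit pays its own bid.
Revenue = 122 + 111 + 98 = €331.

Total revenue: €331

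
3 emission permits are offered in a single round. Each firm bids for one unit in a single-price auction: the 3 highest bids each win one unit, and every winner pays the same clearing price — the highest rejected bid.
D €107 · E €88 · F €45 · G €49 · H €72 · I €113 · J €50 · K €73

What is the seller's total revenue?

Ordering the bids: 113 (I), 107 (D), 88 (E), 73 (K), 72 (H), …
Top 3: I, D, E.
Highest unsuccessful bid: €73 → clearing price.
Total revenue = 3 × €73 = €219.

Total revenue: €219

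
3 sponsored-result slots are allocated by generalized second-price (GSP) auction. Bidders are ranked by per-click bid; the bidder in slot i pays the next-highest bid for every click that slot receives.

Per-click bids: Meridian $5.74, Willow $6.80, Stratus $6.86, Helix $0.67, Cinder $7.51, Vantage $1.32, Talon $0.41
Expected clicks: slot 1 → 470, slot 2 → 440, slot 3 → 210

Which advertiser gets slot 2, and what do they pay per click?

Stratus; $6.80 per click

Per-click bids in order: $7.51 (Cinder) > $6.86 (Stratus) > $6.80 (Willow) > $5.74 (Meridian) > …
Slot 2 goes to the second-ranked bidder, Stratus, who pays the next bid down: $6.80/click.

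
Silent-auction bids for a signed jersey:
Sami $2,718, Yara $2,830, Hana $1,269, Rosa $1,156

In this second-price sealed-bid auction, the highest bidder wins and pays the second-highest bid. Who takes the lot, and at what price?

Yara pays $2,718

Bids ranked: 2,830 (Yara) > 2,718 (Sami) > 1,269 (Hana) > 1,156 (Rosa)
Yara wins with the highest bid; price is set by the runner-up at $2,718.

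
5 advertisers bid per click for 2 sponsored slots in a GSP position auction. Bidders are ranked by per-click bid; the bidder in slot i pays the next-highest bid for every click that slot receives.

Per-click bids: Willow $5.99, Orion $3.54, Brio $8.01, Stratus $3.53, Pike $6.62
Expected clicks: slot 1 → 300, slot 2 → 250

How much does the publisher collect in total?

Per-click bids in order: $8.01 (Brio) > $6.62 (Pike) > $5.99 (Willow) > …
Slot 1: Brio pays $6.62 × 300 = $1986.00
Slot 2: Pike pays $5.99 × 250 = $1497.50
Total = $3483.50

Total revenue: $3483.50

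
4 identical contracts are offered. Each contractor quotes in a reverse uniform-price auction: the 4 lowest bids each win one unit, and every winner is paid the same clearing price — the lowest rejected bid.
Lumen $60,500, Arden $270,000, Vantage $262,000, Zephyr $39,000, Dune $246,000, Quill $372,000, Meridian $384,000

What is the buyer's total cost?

Total cost: $1,080,000

Ordering the bids: 39,000 (Zephyr), 60,500 (Lumen), 246,000 (Dune), 262,000 (Vantage), 270,000 (Arden), 372,000 (Quill), …
Lowest 4: Zephyr, Lumen, Dune, Vantage.
Clearing price = lowest rejected bid = $270,000.
Total cost = 4 × $270,000 = $1,080,000.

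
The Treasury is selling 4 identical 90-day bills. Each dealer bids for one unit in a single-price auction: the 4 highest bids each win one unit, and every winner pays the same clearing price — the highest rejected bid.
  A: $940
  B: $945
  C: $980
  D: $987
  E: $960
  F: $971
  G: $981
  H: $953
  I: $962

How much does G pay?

G pays $962

Sorting: 987 (D), 981 (G), 980 (C), 971 (F), 962 (I), 960 (E), …
Top 4: D, G, C, F.
Clearing price = highest rejected bid = $962.
G wins → pays $962.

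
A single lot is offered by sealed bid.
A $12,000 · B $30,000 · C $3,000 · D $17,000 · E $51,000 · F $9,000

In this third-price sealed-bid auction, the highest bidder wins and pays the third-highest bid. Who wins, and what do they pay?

Third-price sealed-bid auction: the highest bidder wins and pays the third-highest bid.
Sorting bids: 51,000 (E) > 30,000 (B) > 17,000 (D) > 12,000 (A) > 9,000 (F) > 3,000 (C)
E is highest; pays the third-highest bid, $17,000.

E pays $17,000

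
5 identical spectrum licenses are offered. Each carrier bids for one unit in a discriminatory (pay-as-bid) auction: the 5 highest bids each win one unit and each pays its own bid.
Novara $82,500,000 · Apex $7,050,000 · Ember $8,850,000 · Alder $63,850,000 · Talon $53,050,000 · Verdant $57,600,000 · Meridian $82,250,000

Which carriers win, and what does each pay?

Novara $82,500,000, Meridian $82,250,000, Alder $63,850,000, Verdant $57,600,000, Talon $53,050,000

Bids ranked high→low: 82,500,000 (Novara), 82,250,000 (Meridian), 63,850,000 (Alder), 57,600,000 (Verdant), 53,050,000 (Talon), 8,850,000 (Ember), 7,050,000 (Apex)
Top 5: Novara, Meridian, Alder, Verdant, Talon.
Each winner pays its own bid: Novara $82,500,000, Meridian $82,250,000, Alder $63,850,000, Verdant $57,600,000, Talon $53,050,000.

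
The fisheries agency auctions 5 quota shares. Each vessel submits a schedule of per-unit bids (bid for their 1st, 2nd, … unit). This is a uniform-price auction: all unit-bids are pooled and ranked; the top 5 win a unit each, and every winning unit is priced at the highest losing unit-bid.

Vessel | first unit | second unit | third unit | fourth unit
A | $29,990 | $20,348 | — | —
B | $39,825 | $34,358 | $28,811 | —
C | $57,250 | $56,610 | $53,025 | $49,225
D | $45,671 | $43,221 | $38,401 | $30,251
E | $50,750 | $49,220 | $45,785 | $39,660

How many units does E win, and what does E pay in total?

E: 1 unit, pays $49,220

Merging the schedules and taking the best 5: 57,250 (C-1), 56,610 (C-2), 53,025 (C-3), 50,750 (E-1), 49,225 (C-4)
Highest rejected unit-bid = $49,220.
E wins 1 unit(s) at $49,220 each.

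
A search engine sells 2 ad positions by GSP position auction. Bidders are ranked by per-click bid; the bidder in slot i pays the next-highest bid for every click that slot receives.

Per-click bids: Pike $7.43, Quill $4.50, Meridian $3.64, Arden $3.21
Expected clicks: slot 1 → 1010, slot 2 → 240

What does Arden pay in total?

Arden pays $0.00

Per-click bids in order: $7.43 (Pike) > $4.50 (Quill) > $3.64 (Meridian) > …
Arden ranks below slot 2 → no slot, pays nothing.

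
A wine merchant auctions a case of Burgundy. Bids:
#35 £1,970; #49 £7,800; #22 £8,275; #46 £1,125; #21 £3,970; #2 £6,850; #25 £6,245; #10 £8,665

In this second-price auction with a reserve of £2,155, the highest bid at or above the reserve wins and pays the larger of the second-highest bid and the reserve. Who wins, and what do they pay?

Bids in order: 8,665 (#10) > 8,275 (#22) > 7,800 (#49) > 6,850 (#2) > 6,245 (#25) > 3,970 (#21) > …
#10 has the top bid at or above the reserve (£8,665).
max(second-highest £8,275, reserve £2,155) = £8,275; the reserve does not bind.

#10 pays £8,275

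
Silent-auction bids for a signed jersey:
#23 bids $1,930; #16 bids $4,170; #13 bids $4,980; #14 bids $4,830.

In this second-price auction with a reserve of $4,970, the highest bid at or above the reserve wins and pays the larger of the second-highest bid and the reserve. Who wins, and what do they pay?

#13 pays $4,970

Bids in order: 4,980 (#13) > 4,830 (#14) > 4,170 (#16) > 1,930 (#23)
Highest eligible bid: #13 at $4,980.
max(second-highest $4,830, reserve $4,970) = $4,970.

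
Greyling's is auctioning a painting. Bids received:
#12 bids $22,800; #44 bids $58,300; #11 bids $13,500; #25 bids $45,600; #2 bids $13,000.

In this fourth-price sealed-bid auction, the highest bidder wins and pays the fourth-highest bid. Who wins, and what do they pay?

#44 pays $13,500

Rule: the highest bidder wins and pays the fourth-highest bid.
Bids ranked: 58,300 (#44) > 45,600 (#25) > 22,800 (#12) > 13,500 (#11) > 13,000 (#2)
#44 wins; payment is bid #4 in the ranking = $13,500.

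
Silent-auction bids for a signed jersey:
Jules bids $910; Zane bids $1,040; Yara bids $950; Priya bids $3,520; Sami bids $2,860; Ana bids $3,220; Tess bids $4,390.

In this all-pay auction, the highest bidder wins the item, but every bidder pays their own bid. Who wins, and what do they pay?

Tess pays $4,390

All-pay auction: the highest bidder wins the item, but every bidder pays their own bid.
Sorting bids: 4,390 (Tess) > 3,520 (Priya) > 3,220 (Ana) > 2,860 (Sami) > 1,040 (Zane) > 950 (Yara) > …
Tess is highest and takes the item; every bidder forfeits their bid.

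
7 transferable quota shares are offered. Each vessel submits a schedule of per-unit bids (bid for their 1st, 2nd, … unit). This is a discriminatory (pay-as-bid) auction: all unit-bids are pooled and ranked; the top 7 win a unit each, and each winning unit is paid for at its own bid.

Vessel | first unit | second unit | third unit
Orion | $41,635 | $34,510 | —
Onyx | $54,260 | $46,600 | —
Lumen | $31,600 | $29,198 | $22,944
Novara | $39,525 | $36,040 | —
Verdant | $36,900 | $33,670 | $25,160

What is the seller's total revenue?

Total revenue: $289,470

All unit-bids, highest first — top 7: 54,260 (Onyx-1), 46,600 (Onyx-2), 41,635 (Orion-1), 39,525 (Novara-1), 36,900 (Verdant-1), 36,040 (Novara-2), 34,510 (Orion-2)
Next rejected bid: $33,670 (not a price — pay-as-bid).
Each winning unit pays its own bid.
Revenue = 54,260 + 46,600 + 41,635 + 39,525 + 36,900 + 36,040 + 34,510 = $289,470.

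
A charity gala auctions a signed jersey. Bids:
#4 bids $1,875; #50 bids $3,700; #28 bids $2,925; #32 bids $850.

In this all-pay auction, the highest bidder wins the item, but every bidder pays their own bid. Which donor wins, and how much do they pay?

Rule: the highest bidder wins the item, but every bidder pays their own bid.
Bids in order: 3,700 (#50) > 2,925 (#28) > 1,875 (#4) > 850 (#32)
#50 is highest and takes the item; every bidder forfeits their bid.

#50 pays $3,700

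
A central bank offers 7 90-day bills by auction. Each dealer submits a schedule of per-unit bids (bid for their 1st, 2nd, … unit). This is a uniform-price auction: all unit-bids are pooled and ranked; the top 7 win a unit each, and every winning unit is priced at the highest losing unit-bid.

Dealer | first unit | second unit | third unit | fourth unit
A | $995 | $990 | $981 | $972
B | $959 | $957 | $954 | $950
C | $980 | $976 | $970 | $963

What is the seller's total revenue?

Merging the schedules and taking the best 7: 995 (A-1), 990 (A-2), 981 (A-3), 980 (C-1), 976 (C-2), 972 (A-4), 970 (C-3)
First bid not allocated: $963.
Allocation: A 4, C 3. Every unit priced at $963.
Revenue = 7 × 963 = $6,741.

Total revenue: $6,741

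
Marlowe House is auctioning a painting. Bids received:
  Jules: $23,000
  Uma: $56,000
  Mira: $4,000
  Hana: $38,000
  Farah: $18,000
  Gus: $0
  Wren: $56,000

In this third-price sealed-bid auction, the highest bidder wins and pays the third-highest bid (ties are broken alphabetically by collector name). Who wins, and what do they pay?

Bids in order: 56,000 (Uma) > 56,000 (Wren) > 38,000 (Hana) > 23,000 (Jules) > 18,000 (Farah) > 4,000 (Mira) > …
Tie at $56,000 → Uma wins by tie-break.
Uma wins; payment is bid #3 in the ranking = $38,000.

Uma pays $38,000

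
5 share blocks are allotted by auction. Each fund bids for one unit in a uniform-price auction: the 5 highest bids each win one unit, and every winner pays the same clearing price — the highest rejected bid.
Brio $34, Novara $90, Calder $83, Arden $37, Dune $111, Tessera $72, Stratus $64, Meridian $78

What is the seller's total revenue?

Total revenue: $320

Bids ranked high→low: 111 (Dune), 90 (Novara), 83 (Calder), 78 (Meridian), 72 (Tessera), 64 (Stratus), 37 (Arden), …
The 5 highest are Dune, Novara, Calder, Meridian, Tessera.
First losing bid is Stratus's $64, which sets the uniform price.
Total revenue = 5 × $64 = $320.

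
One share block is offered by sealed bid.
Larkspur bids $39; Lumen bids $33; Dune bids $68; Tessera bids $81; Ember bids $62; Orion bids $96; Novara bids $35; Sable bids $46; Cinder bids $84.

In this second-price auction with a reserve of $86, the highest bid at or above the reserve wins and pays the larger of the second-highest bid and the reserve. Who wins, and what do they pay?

Second-price auction with a reserve of $86: the highest bid at or above the reserve wins and pays the larger of the second-highest bid and the reserve.
Bids ranked: 96 (Orion) > 84 (Cinder) > 81 (Tessera) > 68 (Dune) > 62 (Ember) > 46 (Sable) > …
Highest eligible bid: Orion at $96.
Second-highest bid $84 is below the reserve $86, so the reserve binds → payment $86.

Orion pays $86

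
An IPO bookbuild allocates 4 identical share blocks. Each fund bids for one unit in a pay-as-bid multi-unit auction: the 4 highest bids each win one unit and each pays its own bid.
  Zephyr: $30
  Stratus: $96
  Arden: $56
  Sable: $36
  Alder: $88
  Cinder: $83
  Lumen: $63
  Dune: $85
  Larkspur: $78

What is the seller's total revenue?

Total revenue: $352

Sorting: 96 (Stratus), 88 (Alder), 85 (Dune), 83 (Cinder), 78 (Larkspur), 63 (Lumen), …
The 4 highest are Stratus, Alder, Dune, Cinder.
Total revenue = 96 + 88 + 85 + 83 = $352.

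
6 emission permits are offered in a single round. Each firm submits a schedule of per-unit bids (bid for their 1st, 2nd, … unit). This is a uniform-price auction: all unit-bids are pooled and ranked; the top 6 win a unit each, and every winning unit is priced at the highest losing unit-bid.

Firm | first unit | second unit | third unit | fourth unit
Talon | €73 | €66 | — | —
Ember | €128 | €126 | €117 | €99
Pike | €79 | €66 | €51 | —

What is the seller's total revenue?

Total revenue: €396

Pooled unit-bids ranked (top 6): 128 (Ember-1), 126 (Ember-2), 117 (Ember-3), 99 (Ember-4), 79 (Pike-1), 73 (Talon-1)
First bid not allocated: €66.
Allocation: Ember 4, Pike 1, Talon 1. Every unit priced at €66.
Revenue = 6 × 66 = €396.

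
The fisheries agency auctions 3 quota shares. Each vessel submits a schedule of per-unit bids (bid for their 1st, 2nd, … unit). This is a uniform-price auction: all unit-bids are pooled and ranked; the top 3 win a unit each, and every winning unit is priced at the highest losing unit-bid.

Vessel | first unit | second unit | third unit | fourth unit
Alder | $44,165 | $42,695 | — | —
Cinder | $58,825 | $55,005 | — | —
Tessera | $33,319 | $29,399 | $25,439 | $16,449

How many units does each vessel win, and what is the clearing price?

Pooled unit-bids ranked (top 3): 58,825 (Cinder-1), 55,005 (Cinder-2), 44,165 (Alder-1)
Highest rejected unit-bid = $42,695.
Allocation: Alder 1, Cinder 2.

Alder 1, Cinder 2; clearing price $42,695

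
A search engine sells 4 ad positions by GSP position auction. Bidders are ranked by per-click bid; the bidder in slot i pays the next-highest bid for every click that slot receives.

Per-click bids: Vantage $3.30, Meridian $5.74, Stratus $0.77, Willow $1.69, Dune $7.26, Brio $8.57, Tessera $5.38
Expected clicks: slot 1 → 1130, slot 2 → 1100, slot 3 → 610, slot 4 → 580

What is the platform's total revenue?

Total revenue: $19713.60

Ranked by bid: $8.57 (Brio) > $7.26 (Dune) > $5.74 (Meridian) > $5.38 (Tessera) > $3.30 (Vantage) > …
Slot 1: Brio pays $7.26 × 1130 = $8203.80
Slot 2: Dune pays $5.74 × 1100 = $6314.00
Slot 3: Meridian pays $5.38 × 610 = $3281.80
Slot 4: Tessera pays $3.30 × 580 = $1914.00
Total = $19713.60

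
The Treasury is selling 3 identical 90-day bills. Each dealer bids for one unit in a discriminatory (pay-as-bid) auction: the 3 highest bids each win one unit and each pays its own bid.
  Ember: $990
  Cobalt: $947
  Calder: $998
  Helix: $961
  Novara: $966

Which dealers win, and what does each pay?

Ordering the bids: 998 (Calder), 990 (Ember), 966 (Novara), 961 (Helix), 947 (Cobalt)
Top 3: Calder, Ember, Novara.
Each winner pays its own bid: Calder $998, Ember $990, Novara $966.

Calder $998, Ember $990, Novara $966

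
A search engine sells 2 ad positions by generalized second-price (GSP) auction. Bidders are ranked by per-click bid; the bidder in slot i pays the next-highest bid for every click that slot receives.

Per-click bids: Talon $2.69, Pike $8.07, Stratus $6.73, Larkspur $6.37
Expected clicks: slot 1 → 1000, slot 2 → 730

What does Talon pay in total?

Talon pays $0.00

Sorting advertisers: $8.07 (Pike) > $6.73 (Stratus) > $6.37 (Larkspur) > …
Talon ranks below slot 2 → no slot, pays nothing.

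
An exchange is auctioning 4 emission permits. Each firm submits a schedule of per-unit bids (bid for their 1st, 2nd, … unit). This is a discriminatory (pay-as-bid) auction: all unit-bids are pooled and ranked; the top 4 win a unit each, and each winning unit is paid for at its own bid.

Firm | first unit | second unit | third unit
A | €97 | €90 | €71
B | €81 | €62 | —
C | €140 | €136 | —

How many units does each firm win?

All unit-bids, highest first — top 4: 140 (C-1), 136 (C-2), 97 (A-1), 90 (A-2)
Next rejected bid: €81 (not a price — pay-as-bid).
Allocation: A 2, C 2.

A 2, C 2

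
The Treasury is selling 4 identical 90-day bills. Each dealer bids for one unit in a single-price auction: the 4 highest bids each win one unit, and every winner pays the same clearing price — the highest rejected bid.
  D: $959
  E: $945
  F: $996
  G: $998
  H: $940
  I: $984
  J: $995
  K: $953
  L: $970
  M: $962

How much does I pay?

I pays $970

Ordering the bids: 998 (G), 996 (F), 995 (J), 984 (I), 970 (L), 962 (M), …
Winners (4 units): G, F, J, I.
Clearing price = highest rejected bid = $970.
I wins → pays $970.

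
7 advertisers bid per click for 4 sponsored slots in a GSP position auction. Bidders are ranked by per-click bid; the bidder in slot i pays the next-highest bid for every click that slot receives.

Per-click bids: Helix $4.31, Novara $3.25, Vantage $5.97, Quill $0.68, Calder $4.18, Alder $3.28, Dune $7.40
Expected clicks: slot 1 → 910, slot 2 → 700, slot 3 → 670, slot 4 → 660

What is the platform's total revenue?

Total revenue: $13415.10

Sorting advertisers: $7.40 (Dune) > $5.97 (Vantage) > $4.31 (Helix) > $4.18 (Calder) > $3.28 (Alder) > …
Slot 1: Dune pays $5.97 × 910 = $5432.70
Slot 2: Vantage pays $4.31 × 700 = $3017.00
Slot 3: Helix pays $4.18 × 670 = $2800.60
Slot 4: Calder pays $3.28 × 660 = $2164.80
Total = $13415.10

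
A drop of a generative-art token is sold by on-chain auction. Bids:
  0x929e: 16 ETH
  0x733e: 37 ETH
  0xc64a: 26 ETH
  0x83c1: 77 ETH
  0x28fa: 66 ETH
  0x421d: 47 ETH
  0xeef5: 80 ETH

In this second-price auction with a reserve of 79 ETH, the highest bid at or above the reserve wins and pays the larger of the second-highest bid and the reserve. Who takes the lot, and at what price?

Rule: the highest bid at or above the reserve wins and pays the larger of the second-highest bid and the reserve.
Sorting bids: 80 (0xeef5) > 77 (0x83c1) > 66 (0x28fa) > 47 (0x421d) > 37 (0x733e) > 26 (0xc64a) > …
0xeef5 has the top bid at or above the reserve (80 ETH).
Second-highest bid 77 ETH is below the reserve 79 ETH, so the reserve binds → payment 79 ETH.

0xeef5 pays 79 ETH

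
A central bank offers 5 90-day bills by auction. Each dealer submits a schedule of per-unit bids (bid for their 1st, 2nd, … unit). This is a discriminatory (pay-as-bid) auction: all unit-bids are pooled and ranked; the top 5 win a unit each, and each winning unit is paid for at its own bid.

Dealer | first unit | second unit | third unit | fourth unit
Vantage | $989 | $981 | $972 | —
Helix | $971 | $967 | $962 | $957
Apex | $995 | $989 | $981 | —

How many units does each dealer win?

Merging the schedules and taking the best 5: 995 (Apex-1), 989 (Vantage-1), 989 (Apex-2), 981 (Vantage-2), 981 (Apex-3)
Next rejected bid: $972 (not a price — pay-as-bid).
Allocation: Apex 3, Vantage 2.

Apex 3, Vantage 2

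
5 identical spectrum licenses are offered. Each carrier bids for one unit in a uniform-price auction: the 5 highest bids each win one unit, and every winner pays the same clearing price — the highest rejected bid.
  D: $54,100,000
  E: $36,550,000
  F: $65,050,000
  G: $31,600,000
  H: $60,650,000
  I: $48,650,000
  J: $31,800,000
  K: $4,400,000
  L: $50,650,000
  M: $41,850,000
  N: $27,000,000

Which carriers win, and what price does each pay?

Sorting: 65,050,000 (F), 60,650,000 (H), 54,100,000 (D), 50,650,000 (L), 48,650,000 (I), 41,850,000 (M), 36,550,000 (E), …
The 5 highest are F, H, D, L, I.
First losing bid is M's $41,850,000, which sets the uniform price.

F, H, D, L, I; each pays $41,850,000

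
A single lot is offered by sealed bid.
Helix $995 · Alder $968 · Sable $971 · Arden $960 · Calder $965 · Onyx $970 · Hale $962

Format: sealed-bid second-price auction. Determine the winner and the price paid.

Rule: the highest bidder wins and pays the second-highest bid.
Sorting bids: 995 (Helix) > 971 (Sable) > 970 (Onyx) > 968 (Alder) > 965 (Calder) > 962 (Hale) > …
Helix is highest; pays the second-highest bid, $971.

Helix pays $971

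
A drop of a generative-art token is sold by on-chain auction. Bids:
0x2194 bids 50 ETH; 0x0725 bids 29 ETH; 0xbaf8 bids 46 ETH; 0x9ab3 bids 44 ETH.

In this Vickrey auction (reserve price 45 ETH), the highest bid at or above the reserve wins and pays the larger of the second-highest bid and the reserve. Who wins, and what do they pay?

0x2194 pays 46 ETH

Bids ranked: 50 (0x2194) > 46 (0xbaf8) > 44 (0x9ab3) > 29 (0x0725)
Highest eligible bid: 0x2194 at 50 ETH.
max(second-highest 46 ETH, reserve 45 ETH) = 46 ETH; the reserve does not bind.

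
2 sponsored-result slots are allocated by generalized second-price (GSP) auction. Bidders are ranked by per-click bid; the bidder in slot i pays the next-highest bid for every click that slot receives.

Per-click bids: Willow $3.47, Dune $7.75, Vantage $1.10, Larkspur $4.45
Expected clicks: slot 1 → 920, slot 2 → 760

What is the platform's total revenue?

Total revenue: $6731.20

Ranked by bid: $7.75 (Dune) > $4.45 (Larkspur) > $3.47 (Willow) > …
Slot 1: Dune pays $4.45 × 920 = $4094.00
Slot 2: Larkspur pays $3.47 × 760 = $2637.20
Total = $6731.20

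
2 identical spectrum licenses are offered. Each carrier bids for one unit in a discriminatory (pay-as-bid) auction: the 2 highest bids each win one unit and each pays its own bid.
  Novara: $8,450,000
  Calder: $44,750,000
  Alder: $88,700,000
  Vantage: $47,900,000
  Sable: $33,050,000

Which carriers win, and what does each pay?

Ordering the bids: 88,700,000 (Alder), 47,900,000 (Vantage), 44,750,000 (Calder), 33,050,000 (Sable), …
Winners (2 units): Alder, Vantage.
Each winner pays its own bid: Alder $88,700,000, Vantage $47,900,000.

Alder $88,700,000, Vantage $47,900,000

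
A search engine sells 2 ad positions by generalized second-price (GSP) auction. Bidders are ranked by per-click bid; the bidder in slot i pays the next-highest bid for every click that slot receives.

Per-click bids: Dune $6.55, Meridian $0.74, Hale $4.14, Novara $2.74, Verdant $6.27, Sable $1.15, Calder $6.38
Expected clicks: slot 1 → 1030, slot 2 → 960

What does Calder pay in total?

Ranked by bid: $6.55 (Dune) > $6.38 (Calder) > $6.27 (Verdant) > …
Calder holds slot 2 → pays next bid $6.27 × 960 clicks = $6019.20.

Calder pays $6019.20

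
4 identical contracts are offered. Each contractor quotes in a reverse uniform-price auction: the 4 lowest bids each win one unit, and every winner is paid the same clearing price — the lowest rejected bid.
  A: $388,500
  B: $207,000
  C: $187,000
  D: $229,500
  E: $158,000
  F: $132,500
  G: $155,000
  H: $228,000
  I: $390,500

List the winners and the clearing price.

F, G, E, C; each is paid $207,000

Bids ranked low→high: 132,500 (F), 155,000 (G), 158,000 (E), 187,000 (C), 207,000 (B), 228,000 (H), …
The 4 lowest are F, G, E, C.
First losing bid is B's $207,000, which sets the uniform price.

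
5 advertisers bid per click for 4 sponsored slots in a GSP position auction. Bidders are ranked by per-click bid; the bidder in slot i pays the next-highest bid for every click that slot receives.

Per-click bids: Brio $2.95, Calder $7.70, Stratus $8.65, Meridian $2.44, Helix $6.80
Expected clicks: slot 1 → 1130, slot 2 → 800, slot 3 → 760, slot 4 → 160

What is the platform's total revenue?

Total revenue: $16773.40

Per-click bids in order: $8.65 (Stratus) > $7.70 (Calder) > $6.80 (Helix) > $2.95 (Brio) > $2.44 (Meridian)
Slot 1: Stratus pays $7.70 × 1130 = $8701.00
Slot 2: Calder pays $6.80 × 800 = $5440.00
Slot 3: Helix pays $2.95 × 760 = $2242.00
Slot 4: Brio pays $2.44 × 160 = $390.40
Total = $16773.40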